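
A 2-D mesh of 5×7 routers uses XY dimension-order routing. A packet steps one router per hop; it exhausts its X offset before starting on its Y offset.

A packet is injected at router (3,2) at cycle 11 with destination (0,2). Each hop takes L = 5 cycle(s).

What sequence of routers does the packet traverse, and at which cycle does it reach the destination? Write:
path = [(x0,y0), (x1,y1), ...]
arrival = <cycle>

src (3,2)  cyc=11
W→(2,2)  cyc=16
W→(1,2)  cyc=21
W→(0,2)  cyc=26

path = [(3,2), (2,2), (1,2), (0,2)]
arrival = 26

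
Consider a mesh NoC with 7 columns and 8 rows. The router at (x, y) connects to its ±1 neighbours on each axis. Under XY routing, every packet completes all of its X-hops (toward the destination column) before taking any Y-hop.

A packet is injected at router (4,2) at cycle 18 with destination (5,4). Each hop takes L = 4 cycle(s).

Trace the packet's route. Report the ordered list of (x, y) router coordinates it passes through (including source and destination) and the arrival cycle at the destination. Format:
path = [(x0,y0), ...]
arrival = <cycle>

src (4,2)  cyc=18
E→(5,2)  cyc=22
N→(5,3)  cyc=26
N→(5,4)  cyc=30

path = [(4,2), (5,2), (5,3), (5,4)]
arrival = 30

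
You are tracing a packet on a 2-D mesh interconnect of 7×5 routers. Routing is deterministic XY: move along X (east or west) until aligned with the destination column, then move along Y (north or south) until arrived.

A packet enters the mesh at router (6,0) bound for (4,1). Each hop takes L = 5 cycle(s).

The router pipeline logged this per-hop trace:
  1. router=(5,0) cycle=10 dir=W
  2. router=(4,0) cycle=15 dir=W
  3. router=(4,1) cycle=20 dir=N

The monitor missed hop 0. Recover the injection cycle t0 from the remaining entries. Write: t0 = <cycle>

t0 = 5

The first recorded entry is hop 1 at cycle 10.
t0 = cyc[1] − L = 10 − 5 = 5.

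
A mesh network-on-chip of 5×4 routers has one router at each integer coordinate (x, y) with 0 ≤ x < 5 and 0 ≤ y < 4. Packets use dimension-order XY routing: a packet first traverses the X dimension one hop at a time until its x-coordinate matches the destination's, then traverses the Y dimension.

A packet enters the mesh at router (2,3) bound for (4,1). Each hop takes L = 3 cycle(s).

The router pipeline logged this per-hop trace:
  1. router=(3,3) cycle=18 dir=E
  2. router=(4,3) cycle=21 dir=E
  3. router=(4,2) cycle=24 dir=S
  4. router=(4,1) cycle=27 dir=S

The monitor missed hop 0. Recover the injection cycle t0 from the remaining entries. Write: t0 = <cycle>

Hop 1 reached at cycle 18; hop k is at t0 + k·L.
Therefore t0 = 18 − L = 15.

t0 = 15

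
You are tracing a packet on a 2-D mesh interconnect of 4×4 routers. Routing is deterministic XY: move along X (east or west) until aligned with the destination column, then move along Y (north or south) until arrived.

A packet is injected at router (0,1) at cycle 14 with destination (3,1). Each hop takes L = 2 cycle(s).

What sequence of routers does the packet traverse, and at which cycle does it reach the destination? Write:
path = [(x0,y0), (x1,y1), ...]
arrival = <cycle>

path = [(0,1), (1,1), (2,1), (3,1)]
arrival = 20

t=14: at (0,1)
t=16: at (1,1) after E
t=18: at (2,1) after E
t=20: at (3,1) after E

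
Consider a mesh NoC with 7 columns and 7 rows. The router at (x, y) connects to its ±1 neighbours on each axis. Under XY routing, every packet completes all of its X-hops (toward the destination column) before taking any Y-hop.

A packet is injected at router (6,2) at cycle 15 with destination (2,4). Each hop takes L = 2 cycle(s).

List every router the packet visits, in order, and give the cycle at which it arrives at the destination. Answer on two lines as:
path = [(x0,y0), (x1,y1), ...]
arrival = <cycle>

[0] x=6 y=2 t=15
[1] x=5 y=2 t=17 →W
[2] x=4 y=2 t=19 →W
[3] x=3 y=2 t=21 →W
[4] x=2 y=2 t=23 →W
[5] x=2 y=3 t=25 →N
[6] x=2 y=4 t=27 →N

path = [(6,2), (5,2), (4,2), (3,2), (2,2), (2,3), (2,4)]
arrival = 27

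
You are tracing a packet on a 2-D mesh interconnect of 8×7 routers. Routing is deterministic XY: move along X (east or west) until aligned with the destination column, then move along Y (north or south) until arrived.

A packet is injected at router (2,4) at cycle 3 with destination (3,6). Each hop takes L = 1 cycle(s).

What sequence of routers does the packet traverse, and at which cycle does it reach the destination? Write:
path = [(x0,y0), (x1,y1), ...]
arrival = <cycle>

path = [(2,4), (3,4), (3,5), (3,6)]
arrival = 6

src (2,4)  cyc=3
E→(3,4)  cyc=4
N→(3,5)  cyc=5
N→(3,6)  cyc=6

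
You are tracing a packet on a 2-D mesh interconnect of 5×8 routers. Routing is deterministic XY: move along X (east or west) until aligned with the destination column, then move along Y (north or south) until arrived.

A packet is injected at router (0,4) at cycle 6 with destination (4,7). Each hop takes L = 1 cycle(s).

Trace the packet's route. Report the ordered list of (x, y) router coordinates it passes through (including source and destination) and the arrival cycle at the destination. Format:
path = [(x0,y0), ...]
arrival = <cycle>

path = [(0,4), (1,4), (2,4), (3,4), (4,4), (4,5), (4,6), (4,7)]
arrival = 13

[0] x=0 y=4 t=6
[1] x=1 y=4 t=7 →E
[2] x=2 y=4 t=8 →E
[3] x=3 y=4 t=9 →E
[4] x=4 y=4 t=10 →E
[5] x=4 y=5 t=11 →N
[6] x=4 y=6 t=12 →N
[7] x=4 y=7 t=13 →N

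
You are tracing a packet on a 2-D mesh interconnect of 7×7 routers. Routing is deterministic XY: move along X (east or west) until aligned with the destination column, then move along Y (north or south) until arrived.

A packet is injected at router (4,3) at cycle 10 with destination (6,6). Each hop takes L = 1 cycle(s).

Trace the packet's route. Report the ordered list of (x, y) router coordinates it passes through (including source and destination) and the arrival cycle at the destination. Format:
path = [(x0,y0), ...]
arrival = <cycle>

path = [(4,3), (5,3), (6,3), (6,4), (6,5), (6,6)]
arrival = 15

src (4,3)  cyc=10
E→(5,3)  cyc=11
E→(6,3)  cyc=12
N→(6,4)  cyc=13
N→(6,5)  cyc=14
N→(6,6)  cyc=15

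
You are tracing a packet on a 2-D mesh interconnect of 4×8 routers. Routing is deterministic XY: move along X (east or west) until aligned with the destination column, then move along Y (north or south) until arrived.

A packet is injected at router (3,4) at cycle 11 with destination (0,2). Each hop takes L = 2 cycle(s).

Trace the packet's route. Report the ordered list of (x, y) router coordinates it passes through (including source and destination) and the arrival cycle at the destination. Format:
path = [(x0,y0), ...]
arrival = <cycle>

#0 — 3,4 | c11
#1 — 2,4 | c13 | W
#2 — 1,4 | c15 | W
#3 — 0,4 | c17 | W
#4 — 0,3 | c19 | S
#5 — 0,2 | c21 | S

path = [(3,4), (2,4), (1,4), (0,4), (0,3), (0,2)]
arrival = 21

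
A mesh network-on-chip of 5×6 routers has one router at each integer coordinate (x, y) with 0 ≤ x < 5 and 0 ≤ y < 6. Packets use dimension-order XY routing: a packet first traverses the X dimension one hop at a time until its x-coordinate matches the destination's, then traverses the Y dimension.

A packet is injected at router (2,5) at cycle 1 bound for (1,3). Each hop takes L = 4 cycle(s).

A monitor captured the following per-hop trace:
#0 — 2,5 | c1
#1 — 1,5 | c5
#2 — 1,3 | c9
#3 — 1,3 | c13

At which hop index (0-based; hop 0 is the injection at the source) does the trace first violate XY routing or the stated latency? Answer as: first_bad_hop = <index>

first_bad_hop = 2

  1: Δx=-1 Δy=+0 Δt=4 [ok]
  2: Δx=+0 Δy=-2 Δt=4 [BAD: non-unit step]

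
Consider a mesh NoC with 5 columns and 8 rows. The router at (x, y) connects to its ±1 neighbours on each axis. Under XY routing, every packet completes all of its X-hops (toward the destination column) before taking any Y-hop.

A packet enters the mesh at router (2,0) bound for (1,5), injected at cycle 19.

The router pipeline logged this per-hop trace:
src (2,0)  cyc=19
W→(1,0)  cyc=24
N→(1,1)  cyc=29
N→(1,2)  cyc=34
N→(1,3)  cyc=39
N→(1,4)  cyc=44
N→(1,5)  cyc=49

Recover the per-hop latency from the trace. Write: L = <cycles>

L = 5

Between hops 0 and 1 the cycle counter advances 24 − 19 = 5.
Each hop adds L, hence L = 5.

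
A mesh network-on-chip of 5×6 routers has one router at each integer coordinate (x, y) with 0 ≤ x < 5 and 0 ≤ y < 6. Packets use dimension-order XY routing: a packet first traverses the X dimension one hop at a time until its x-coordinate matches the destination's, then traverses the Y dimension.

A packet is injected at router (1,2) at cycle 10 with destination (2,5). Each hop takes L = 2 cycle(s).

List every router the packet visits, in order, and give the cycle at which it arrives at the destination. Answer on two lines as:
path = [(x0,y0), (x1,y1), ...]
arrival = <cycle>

hop 0: (1,2) @ cyc 10
hop 1: (2,2) @ cyc 12  [E]
hop 2: (2,3) @ cyc 14  [N]
hop 3: (2,4) @ cyc 16  [N]
hop 4: (2,5) @ cyc 18  [N]

path = [(1,2), (2,2), (2,3), (2,4), (2,5)]
arrival = 18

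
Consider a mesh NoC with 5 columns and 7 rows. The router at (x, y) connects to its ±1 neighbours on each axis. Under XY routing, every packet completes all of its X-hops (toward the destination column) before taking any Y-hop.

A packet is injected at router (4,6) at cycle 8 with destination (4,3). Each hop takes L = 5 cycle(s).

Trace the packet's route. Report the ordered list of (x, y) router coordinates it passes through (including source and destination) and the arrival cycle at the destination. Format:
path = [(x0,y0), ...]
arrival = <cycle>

#0 — 4,6 | c8
#1 — 4,5 | c13 | S
#2 — 4,4 | c18 | S
#3 — 4,3 | c23 | S

path = [(4,6), (4,5), (4,4), (4,3)]
arrival = 23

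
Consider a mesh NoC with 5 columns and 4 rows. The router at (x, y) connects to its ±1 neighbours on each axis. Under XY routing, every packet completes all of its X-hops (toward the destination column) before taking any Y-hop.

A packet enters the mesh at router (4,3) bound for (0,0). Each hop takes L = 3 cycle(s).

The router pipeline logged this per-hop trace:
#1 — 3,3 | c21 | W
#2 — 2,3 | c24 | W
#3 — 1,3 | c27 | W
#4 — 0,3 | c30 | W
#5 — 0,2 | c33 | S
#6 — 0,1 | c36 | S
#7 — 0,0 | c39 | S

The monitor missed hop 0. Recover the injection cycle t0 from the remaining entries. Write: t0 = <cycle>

t0 = 18

Hop 1 reached at cycle 21; hop k is at t0 + k·L.
t0 = cyc[1] − L = 21 − 3 = 18.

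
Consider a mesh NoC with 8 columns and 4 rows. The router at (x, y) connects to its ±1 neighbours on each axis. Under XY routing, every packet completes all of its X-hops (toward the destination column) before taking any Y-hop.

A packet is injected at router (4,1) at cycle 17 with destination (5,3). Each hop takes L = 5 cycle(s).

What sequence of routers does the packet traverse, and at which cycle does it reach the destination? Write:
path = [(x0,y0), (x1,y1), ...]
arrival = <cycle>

t=17: at (4,1)
t=22: at (5,1) after E
t=27: at (5,2) after N
t=32: at (5,3) after N

path = [(4,1), (5,1), (5,2), (5,3)]
arrival = 32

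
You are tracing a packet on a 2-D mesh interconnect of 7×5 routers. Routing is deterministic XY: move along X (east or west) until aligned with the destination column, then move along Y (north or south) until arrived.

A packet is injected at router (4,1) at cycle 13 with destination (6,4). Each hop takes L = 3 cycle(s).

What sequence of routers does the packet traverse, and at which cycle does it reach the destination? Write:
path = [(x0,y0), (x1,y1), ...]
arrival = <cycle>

hop 0: (4,1) @ cyc 13
hop 1: (5,1) @ cyc 16  [E]
hop 2: (6,1) @ cyc 19  [E]
hop 3: (6,2) @ cyc 22  [N]
hop 4: (6,3) @ cyc 25  [N]
hop 5: (6,4) @ cyc 28  [N]

path = [(4,1), (5,1), (6,1), (6,2), (6,3), (6,4)]
arrival = 28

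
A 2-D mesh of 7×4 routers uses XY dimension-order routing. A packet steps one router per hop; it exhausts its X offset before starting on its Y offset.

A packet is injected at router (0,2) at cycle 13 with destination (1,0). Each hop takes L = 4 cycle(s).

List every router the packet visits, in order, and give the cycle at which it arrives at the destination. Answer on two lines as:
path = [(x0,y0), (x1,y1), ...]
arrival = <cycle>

path = [(0,2), (1,2), (1,1), (1,0)]
arrival = 25

#0 — 0,2 | c13
#1 — 1,2 | c17 | E
#2 — 1,1 | c21 | S
#3 — 1,0 | c25 | S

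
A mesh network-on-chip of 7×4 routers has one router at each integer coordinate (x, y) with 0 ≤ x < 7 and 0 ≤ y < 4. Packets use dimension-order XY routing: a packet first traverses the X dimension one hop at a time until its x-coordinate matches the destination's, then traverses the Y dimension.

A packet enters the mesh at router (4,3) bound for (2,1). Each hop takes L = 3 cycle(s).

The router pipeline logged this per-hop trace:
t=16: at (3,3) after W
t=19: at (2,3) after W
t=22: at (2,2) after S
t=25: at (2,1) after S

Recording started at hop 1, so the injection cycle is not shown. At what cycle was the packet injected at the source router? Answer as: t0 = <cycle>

t0 = 13

cyc[1] = 16 and cyc[k] = t0 + k·L for every k.
Therefore t0 = 16 − L = 13.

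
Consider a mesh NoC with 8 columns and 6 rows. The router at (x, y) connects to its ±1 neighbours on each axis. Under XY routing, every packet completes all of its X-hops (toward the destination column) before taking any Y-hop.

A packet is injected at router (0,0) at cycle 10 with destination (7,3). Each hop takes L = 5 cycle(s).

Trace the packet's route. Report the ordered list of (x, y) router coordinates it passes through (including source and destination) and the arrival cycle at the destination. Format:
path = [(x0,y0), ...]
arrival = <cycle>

path = [(0,0), (1,0), (2,0), (3,0), (4,0), (5,0), (6,0), (7,0), (7,1), (7,2), (7,3)]
arrival = 60

  0. router=(0,0) cycle=10 (inject)
  1. router=(1,0) cycle=15 dir=E
  2. router=(2,0) cycle=20 dir=E
  3. router=(3,0) cycle=25 dir=E
  4. router=(4,0) cycle=30 dir=E
  5. router=(5,0) cycle=35 dir=E
  6. router=(6,0) cycle=40 dir=E
  7. router=(7,0) cycle=45 dir=E
  8. router=(7,1) cycle=50 dir=N
  9. router=(7,2) cycle=55 dir=N
  10. router=(7,3) cycle=60 dir=N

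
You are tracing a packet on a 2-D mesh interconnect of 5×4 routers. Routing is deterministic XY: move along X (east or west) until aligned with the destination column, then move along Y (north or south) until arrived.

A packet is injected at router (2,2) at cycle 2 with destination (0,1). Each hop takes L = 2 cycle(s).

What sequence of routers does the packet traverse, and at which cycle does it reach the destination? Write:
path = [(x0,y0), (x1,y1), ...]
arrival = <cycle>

  0. router=(2,2) cycle=2 (inject)
  1. router=(1,2) cycle=4 dir=W
  2. router=(0,2) cycle=6 dir=W
  3. router=(0,1) cycle=8 dir=S

path = [(2,2), (1,2), (0,2), (0,1)]
arrival = 8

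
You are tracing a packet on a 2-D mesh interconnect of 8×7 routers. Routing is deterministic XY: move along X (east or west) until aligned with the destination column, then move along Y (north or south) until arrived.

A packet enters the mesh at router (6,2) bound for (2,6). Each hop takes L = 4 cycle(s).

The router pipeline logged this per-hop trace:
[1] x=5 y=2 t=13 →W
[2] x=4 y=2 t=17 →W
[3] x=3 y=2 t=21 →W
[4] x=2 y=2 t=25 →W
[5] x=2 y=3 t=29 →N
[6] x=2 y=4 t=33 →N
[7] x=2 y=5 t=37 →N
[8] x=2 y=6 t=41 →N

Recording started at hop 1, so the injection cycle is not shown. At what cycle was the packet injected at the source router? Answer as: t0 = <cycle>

The first recorded entry is hop 1 at cycle 13.
Subtract one hop: t0 = 13 − 4 = 9.

t0 = 9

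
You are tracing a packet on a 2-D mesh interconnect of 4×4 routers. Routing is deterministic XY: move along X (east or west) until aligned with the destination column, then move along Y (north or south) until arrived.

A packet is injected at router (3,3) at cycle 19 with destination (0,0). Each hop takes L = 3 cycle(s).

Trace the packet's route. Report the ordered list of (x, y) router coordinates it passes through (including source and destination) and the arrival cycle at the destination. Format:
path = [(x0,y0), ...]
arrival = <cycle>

t=19: at (3,3)
t=22: at (2,3) after W
t=25: at (1,3) after W
t=28: at (0,3) after W
t=31: at (0,2) after S
t=34: at (0,1) after S
t=37: at (0,0) after S

path = [(3,3), (2,3), (1,3), (0,3), (0,2), (0,1), (0,0)]
arrival = 37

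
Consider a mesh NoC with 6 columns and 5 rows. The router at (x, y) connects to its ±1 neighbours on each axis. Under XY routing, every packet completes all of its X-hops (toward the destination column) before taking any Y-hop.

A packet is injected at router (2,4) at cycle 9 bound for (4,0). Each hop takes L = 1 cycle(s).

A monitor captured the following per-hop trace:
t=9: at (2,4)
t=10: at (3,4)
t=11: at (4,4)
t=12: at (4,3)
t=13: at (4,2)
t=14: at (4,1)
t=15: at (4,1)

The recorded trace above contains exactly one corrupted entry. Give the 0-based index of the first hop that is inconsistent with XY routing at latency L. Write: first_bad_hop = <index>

first_bad_hop = 6

[1] (+1,+0) / 1c ⇒ ok
[2] (+1,+0) / 1c ⇒ ok
[3] (+0,-1) / 1c ⇒ ok
[4] (+0,-1) / 1c ⇒ ok
[5] (+0,-1) / 1c ⇒ ok
[6] (+0,+0) / 1c ⇒ BAD: non-unit step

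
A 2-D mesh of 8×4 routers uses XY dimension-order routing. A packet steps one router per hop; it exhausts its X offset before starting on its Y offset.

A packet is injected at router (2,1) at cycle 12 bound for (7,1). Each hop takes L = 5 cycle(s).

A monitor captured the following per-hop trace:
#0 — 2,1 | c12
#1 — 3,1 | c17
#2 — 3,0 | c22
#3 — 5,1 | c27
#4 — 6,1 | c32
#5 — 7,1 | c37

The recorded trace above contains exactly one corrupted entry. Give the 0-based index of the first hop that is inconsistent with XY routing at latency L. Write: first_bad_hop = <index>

first_bad_hop = 2

hop 1: step (+1,+0), +5 cyc — ok
hop 2: step (+0,-1), +5 cyc — BAD: Y-move but x=3≠7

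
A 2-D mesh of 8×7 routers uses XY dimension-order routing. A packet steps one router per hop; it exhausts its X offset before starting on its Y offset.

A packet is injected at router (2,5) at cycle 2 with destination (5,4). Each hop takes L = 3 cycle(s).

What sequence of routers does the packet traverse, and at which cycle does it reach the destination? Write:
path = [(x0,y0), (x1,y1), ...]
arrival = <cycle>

path = [(2,5), (3,5), (4,5), (5,5), (5,4)]
arrival = 14

t=2: at (2,5)
t=5: at (3,5) after E
t=8: at (4,5) after E
t=11: at (5,5) after E
t=14: at (5,4) after S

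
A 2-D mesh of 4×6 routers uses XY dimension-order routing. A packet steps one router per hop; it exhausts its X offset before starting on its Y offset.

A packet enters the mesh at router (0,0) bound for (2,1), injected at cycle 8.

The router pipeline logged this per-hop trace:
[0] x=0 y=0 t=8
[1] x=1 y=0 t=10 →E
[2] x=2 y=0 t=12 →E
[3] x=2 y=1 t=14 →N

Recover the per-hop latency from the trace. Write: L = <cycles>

From hop 0 (8) to hop 1 (10): +2 cycles.
Per-hop latency L = Δcyc = 2.

L = 2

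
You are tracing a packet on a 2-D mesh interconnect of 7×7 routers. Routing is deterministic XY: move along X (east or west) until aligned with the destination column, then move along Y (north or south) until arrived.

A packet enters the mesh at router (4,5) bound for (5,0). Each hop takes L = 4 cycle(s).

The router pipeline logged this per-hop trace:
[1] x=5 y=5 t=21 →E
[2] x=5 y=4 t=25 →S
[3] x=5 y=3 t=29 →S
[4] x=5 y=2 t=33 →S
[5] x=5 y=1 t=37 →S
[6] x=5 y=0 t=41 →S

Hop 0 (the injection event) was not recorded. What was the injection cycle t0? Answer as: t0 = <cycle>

t0 = 17

The first recorded entry is hop 1 at cycle 21.
t0 = cyc[1] − L = 21 − 4 = 17.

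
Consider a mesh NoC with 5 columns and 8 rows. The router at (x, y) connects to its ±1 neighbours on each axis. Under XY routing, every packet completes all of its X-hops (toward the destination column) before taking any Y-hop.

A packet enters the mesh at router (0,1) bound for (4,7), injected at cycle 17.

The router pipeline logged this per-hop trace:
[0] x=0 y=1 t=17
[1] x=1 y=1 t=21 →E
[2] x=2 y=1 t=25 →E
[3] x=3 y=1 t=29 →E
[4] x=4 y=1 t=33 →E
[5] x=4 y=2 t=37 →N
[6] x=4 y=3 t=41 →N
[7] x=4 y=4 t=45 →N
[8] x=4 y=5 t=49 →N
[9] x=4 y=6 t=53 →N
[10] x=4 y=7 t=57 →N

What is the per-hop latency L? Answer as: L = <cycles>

From hop 0 (17) to hop 1 (21): +4 cycles.
Per-hop latency L = Δcyc = 4.

L = 4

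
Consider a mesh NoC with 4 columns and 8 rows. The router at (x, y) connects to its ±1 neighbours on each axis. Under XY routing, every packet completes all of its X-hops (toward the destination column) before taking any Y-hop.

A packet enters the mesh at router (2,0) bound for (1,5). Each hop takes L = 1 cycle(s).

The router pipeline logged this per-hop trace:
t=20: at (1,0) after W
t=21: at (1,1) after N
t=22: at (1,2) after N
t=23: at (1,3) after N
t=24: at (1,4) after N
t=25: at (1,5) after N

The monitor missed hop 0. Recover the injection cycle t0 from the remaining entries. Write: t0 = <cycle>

The first recorded entry is hop 1 at cycle 20.
So t0 = 20 − 1·1 = 19.

t0 = 19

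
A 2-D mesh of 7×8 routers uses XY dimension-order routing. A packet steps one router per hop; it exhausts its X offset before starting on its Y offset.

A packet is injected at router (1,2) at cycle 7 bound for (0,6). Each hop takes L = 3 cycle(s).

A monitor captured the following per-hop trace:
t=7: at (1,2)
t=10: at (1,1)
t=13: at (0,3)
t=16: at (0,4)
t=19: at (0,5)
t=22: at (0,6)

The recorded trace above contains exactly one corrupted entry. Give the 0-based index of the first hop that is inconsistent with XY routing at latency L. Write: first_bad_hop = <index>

check 1→ d=(0,-1) cyc+3: BAD: Y-move but x=1≠0

first_bad_hop = 1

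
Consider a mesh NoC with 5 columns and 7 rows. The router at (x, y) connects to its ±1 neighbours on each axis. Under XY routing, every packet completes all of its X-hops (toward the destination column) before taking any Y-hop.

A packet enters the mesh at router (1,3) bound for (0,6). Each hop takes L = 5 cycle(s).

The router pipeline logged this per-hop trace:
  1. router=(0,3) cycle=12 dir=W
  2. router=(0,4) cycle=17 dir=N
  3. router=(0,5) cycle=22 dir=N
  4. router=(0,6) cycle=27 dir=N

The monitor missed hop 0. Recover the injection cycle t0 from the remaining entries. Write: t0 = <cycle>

t0 = 7

The first recorded entry is hop 1 at cycle 12.
Therefore t0 = 12 − L = 7.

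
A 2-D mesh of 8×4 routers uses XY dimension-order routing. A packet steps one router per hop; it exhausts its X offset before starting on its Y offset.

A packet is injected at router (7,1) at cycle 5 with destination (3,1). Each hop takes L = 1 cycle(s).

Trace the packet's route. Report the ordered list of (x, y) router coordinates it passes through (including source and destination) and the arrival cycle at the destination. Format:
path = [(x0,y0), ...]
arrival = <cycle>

hop 0: (7,1) @ cyc 5
hop 1: (6,1) @ cyc 6  [W]
hop 2: (5,1) @ cyc 7  [W]
hop 3: (4,1) @ cyc 8  [W]
hop 4: (3,1) @ cyc 9  [W]

path = [(7,1), (6,1), (5,1), (4,1), (3,1)]
arrival = 9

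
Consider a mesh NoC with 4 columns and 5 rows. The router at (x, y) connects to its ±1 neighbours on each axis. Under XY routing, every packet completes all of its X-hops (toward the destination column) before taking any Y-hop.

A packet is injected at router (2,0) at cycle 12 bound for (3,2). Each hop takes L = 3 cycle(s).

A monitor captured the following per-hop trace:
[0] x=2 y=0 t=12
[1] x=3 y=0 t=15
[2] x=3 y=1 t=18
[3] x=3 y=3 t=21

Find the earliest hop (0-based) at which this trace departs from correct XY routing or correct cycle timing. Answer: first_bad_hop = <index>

[1] (+1,+0) / 3c ⇒ ok
[2] (+0,+1) / 3c ⇒ ok
[3] (+0,+2) / 3c ⇒ BAD: non-unit step

first_bad_hop = 3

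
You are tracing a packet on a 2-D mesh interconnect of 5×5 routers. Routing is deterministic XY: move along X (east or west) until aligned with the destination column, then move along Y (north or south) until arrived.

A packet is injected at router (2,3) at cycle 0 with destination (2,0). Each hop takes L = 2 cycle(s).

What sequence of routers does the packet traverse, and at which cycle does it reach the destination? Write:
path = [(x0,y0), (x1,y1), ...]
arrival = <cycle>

t=0: at (2,3)
t=2: at (2,2) after S
t=4: at (2,1) after S
t=6: at (2,0) after S

path = [(2,3), (2,2), (2,1), (2,0)]
arrival = 6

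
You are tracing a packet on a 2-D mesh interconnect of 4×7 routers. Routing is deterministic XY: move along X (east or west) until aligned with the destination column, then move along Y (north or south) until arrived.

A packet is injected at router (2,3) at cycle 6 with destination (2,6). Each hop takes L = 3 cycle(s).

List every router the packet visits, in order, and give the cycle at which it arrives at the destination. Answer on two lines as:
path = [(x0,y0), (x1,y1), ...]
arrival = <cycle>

path = [(2,3), (2,4), (2,5), (2,6)]
arrival = 15

t=6: at (2,3)
t=9: at (2,4) after N
t=12: at (2,5) after N
t=15: at (2,6) after N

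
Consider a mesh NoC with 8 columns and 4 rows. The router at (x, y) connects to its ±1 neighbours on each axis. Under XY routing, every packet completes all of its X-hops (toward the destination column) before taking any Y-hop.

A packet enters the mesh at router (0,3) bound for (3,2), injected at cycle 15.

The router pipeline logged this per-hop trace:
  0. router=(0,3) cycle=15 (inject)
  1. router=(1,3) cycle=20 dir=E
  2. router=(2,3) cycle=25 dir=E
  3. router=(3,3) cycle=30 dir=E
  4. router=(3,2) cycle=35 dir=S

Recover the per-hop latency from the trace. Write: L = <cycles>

From hop 0 (15) to hop 1 (20): +5 cycles.
That increment is L by definition: L = 5.

L = 5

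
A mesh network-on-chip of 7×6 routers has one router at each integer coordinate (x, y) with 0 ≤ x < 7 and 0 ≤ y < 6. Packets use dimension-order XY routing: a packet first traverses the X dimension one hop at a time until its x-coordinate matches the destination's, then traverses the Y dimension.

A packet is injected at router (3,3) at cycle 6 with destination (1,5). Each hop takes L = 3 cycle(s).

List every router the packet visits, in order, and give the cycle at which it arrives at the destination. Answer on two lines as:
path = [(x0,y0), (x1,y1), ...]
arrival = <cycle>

#0 — 3,3 | c6
#1 — 2,3 | c9 | W
#2 — 1,3 | c12 | W
#3 — 1,4 | c15 | N
#4 — 1,5 | c18 | N

path = [(3,3), (2,3), (1,3), (1,4), (1,5)]
arrival = 18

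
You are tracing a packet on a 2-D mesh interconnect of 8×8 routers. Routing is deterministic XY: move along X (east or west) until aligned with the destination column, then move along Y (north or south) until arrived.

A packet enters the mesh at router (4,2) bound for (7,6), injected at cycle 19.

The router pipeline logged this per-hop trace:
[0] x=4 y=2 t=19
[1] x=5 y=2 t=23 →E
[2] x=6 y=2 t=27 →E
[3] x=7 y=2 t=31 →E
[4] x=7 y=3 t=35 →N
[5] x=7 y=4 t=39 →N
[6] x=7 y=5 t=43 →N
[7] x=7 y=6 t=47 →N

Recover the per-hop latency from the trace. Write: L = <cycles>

L = 4

From hop 0 (19) to hop 1 (23): +4 cycles.
Per-hop latency L = Δcyc = 4.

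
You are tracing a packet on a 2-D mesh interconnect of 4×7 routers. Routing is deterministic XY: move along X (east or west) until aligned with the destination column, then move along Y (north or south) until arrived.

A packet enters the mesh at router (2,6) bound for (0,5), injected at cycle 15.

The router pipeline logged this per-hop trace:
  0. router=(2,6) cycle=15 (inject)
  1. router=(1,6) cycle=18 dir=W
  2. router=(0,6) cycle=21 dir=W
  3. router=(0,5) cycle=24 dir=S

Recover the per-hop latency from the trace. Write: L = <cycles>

Δcyc across hop 0→1: 18 − 15 = 3.
Per-hop latency L = Δcyc = 3.

L = 3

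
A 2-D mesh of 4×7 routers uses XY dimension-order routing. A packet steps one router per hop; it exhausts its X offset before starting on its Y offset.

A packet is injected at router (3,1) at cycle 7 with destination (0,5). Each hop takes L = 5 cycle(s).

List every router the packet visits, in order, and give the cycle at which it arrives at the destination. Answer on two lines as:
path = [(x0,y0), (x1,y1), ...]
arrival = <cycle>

t=7: at (3,1)
t=12: at (2,1) after W
t=17: at (1,1) after W
t=22: at (0,1) after W
t=27: at (0,2) after N
t=32: at (0,3) after N
t=37: at (0,4) after N
t=42: at (0,5) after N

path = [(3,1), (2,1), (1,1), (0,1), (0,2), (0,3), (0,4), (0,5)]
arrival = 42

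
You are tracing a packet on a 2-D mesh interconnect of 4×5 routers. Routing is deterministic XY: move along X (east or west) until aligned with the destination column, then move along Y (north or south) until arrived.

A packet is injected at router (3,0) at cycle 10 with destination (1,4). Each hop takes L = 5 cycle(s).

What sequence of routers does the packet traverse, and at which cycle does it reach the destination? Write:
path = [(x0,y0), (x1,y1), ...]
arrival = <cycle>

[0] x=3 y=0 t=10
[1] x=2 y=0 t=15 →W
[2] x=1 y=0 t=20 →W
[3] x=1 y=1 t=25 →N
[4] x=1 y=2 t=30 →N
[5] x=1 y=3 t=35 →N
[6] x=1 y=4 t=40 →N

path = [(3,0), (2,0), (1,0), (1,1), (1,2), (1,3), (1,4)]
arrival = 40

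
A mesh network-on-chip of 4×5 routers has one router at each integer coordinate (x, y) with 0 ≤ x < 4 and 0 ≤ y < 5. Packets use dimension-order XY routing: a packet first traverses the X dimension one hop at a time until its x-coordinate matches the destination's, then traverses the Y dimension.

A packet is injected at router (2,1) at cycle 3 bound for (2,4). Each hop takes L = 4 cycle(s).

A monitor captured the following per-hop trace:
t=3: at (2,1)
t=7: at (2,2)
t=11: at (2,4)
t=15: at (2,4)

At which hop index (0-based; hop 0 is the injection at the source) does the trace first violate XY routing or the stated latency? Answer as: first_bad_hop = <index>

check 1→ d=(0,1) cyc+4: ok
check 2→ d=(0,2) cyc+4: BAD: non-unit step

first_bad_hop = 2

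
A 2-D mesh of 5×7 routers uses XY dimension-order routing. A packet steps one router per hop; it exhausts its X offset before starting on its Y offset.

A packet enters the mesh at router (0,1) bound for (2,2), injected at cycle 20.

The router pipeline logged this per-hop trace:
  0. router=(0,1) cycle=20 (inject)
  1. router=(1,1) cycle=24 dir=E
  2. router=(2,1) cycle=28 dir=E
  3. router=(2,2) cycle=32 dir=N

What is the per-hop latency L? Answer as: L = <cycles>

From hop 0 (20) to hop 1 (24): +4 cycles.
One hop costs L cycles, so L = 4.

L = 4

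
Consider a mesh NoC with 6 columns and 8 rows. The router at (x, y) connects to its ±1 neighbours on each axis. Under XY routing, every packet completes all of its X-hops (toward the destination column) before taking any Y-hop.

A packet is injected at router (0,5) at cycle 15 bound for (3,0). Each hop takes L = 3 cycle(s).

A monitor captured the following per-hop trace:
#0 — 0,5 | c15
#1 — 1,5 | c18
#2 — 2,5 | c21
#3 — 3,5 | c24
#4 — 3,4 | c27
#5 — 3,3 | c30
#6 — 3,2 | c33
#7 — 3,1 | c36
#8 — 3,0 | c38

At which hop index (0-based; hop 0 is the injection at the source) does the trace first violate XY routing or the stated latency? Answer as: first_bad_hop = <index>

first_bad_hop = 8

[1] (+1,+0) / 3c ⇒ ok
[2] (+1,+0) / 3c ⇒ ok
[3] (+1,+0) / 3c ⇒ ok
[4] (+0,-1) / 3c ⇒ ok
[5] (+0,-1) / 3c ⇒ ok
[6] (+0,-1) / 3c ⇒ ok
[7] (+0,-1) / 3c ⇒ ok
[8] (+0,-1) / 2c ⇒ BAD: Δcyc=2≠L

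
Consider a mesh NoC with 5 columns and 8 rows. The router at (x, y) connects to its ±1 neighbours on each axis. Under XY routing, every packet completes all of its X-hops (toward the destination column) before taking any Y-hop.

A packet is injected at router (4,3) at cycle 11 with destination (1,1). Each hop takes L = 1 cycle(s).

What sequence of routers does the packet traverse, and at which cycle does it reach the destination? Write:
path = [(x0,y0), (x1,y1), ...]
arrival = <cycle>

path = [(4,3), (3,3), (2,3), (1,3), (1,2), (1,1)]
arrival = 16

src (4,3)  cyc=11
W→(3,3)  cyc=12
W→(2,3)  cyc=13
W→(1,3)  cyc=14
S→(1,2)  cyc=15
S→(1,1)  cyc=16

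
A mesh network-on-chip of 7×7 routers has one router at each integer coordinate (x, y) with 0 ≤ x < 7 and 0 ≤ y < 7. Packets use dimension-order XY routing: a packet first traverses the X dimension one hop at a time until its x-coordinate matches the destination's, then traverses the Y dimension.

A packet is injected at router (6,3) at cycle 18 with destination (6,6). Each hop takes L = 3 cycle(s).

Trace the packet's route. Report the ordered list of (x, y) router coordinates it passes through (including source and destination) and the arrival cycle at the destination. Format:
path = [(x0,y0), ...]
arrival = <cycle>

path = [(6,3), (6,4), (6,5), (6,6)]
arrival = 27

hop 0: (6,3) @ cyc 18
hop 1: (6,4) @ cyc 21  [N]
hop 2: (6,5) @ cyc 24  [N]
hop 3: (6,6) @ cyc 27  [N]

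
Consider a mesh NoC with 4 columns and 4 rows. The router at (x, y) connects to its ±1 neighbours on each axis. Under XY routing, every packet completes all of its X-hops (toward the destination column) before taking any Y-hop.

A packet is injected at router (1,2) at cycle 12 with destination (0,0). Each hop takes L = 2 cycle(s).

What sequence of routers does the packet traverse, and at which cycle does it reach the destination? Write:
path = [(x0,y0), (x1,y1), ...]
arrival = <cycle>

  0. router=(1,2) cycle=12 (inject)
  1. router=(0,2) cycle=14 dir=W
  2. router=(0,1) cycle=16 dir=S
  3. router=(0,0) cycle=18 dir=S

path = [(1,2), (0,2), (0,1), (0,0)]
arrival = 18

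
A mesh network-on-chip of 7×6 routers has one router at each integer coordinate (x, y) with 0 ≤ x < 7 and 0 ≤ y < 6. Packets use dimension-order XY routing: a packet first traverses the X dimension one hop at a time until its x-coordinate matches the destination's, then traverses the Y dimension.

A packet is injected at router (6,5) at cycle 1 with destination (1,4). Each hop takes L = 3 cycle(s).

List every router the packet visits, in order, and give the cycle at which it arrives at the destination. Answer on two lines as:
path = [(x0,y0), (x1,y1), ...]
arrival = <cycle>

path = [(6,5), (5,5), (4,5), (3,5), (2,5), (1,5), (1,4)]
arrival = 19

[0] x=6 y=5 t=1
[1] x=5 y=5 t=4 →W
[2] x=4 y=5 t=7 →W
[3] x=3 y=5 t=10 →W
[4] x=2 y=5 t=13 →W
[5] x=1 y=5 t=16 →W
[6] x=1 y=4 t=19 →S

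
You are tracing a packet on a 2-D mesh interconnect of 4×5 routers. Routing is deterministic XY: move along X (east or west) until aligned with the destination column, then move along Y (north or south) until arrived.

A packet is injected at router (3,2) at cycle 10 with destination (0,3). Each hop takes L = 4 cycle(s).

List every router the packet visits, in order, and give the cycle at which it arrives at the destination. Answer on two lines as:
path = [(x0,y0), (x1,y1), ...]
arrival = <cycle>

path = [(3,2), (2,2), (1,2), (0,2), (0,3)]
arrival = 26

src (3,2)  cyc=10
W→(2,2)  cyc=14
W→(1,2)  cyc=18
W→(0,2)  cyc=22
N→(0,3)  cyc=26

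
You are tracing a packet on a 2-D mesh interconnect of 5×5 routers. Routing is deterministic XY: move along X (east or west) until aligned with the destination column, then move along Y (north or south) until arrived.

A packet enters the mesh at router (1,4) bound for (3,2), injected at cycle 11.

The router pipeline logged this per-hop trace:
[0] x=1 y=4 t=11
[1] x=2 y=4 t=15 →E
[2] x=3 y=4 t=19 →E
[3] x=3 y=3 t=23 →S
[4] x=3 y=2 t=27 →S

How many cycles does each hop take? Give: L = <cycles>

L = 4

Between hops 0 and 1 the cycle counter advances 15 − 11 = 4.
Per-hop latency L = Δcyc = 4.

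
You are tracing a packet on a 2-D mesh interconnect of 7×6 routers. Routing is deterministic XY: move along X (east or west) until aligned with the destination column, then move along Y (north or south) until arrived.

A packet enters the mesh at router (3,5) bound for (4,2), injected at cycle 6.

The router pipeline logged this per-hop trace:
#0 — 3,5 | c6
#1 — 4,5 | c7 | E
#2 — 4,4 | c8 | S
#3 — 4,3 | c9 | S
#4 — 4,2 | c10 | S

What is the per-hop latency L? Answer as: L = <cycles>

L = 1

Δcyc across hop 0→1: 7 − 6 = 1.
That increment is L by definition: L = 1.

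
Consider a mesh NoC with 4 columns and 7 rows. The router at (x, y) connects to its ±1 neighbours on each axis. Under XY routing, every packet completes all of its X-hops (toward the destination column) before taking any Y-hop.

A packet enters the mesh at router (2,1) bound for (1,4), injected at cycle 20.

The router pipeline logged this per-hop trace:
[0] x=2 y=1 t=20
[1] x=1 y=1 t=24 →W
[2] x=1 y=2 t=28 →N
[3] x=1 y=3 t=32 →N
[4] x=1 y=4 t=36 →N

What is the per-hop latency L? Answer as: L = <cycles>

Between hops 0 and 1 the cycle counter advances 24 − 20 = 4.
Each hop adds L, hence L = 4.

L = 4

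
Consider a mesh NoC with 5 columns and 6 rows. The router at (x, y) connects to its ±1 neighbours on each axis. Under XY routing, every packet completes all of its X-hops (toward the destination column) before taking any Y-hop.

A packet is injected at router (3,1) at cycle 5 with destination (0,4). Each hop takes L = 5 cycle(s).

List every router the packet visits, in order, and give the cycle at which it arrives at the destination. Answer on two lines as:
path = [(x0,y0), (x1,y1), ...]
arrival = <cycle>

path = [(3,1), (2,1), (1,1), (0,1), (0,2), (0,3), (0,4)]
arrival = 35

t=5: at (3,1)
t=10: at (2,1) after W
t=15: at (1,1) after W
t=20: at (0,1) after W
t=25: at (0,2) after N
t=30: at (0,3) after N
t=35: at (0,4) after N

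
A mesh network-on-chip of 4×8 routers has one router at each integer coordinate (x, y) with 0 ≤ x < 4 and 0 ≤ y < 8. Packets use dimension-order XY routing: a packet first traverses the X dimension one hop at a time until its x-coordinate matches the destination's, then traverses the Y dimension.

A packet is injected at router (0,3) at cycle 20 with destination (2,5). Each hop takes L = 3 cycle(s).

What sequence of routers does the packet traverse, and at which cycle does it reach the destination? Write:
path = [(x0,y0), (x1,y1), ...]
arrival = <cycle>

path = [(0,3), (1,3), (2,3), (2,4), (2,5)]
arrival = 32

t=20: at (0,3)
t=23: at (1,3) after E
t=26: at (2,3) after E
t=29: at (2,4) after N
t=32: at (2,5) after N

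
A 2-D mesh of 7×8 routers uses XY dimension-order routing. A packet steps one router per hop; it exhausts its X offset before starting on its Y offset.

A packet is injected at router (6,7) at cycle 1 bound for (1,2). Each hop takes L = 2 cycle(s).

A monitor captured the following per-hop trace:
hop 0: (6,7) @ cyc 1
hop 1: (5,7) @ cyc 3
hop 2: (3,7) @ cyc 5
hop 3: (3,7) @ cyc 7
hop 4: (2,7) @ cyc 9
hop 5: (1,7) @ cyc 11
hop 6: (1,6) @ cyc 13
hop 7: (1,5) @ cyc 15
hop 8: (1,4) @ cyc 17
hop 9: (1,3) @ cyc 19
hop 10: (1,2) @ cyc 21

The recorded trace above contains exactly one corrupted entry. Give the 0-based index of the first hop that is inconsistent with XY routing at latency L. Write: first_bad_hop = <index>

  1: Δx=-1 Δy=+0 Δt=2 [ok]
  2: Δx=-2 Δy=+0 Δt=2 [BAD: non-unit step]

first_bad_hop = 2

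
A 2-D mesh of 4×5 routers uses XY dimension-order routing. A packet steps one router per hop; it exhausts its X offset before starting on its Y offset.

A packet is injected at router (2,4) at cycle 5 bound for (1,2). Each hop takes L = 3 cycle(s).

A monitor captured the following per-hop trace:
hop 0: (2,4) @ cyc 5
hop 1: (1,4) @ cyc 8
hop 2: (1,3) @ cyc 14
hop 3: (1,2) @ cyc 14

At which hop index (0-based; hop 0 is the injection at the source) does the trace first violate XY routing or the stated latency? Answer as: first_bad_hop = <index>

first_bad_hop = 2

  1: Δx=-1 Δy=+0 Δt=3 [ok]
  2: Δx=+0 Δy=-1 Δt=6 [BAD: Δcyc=6≠L]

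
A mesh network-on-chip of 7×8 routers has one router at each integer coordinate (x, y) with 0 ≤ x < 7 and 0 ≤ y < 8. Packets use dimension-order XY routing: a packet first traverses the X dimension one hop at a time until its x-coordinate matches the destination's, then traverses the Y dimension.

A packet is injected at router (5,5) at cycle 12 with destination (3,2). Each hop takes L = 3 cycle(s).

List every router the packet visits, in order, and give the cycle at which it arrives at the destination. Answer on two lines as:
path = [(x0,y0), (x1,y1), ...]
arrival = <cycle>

hop 0: (5,5) @ cyc 12
hop 1: (4,5) @ cyc 15  [W]
hop 2: (3,5) @ cyc 18  [W]
hop 3: (3,4) @ cyc 21  [S]
hop 4: (3,3) @ cyc 24  [S]
hop 5: (3,2) @ cyc 27  [S]

path = [(5,5), (4,5), (3,5), (3,4), (3,3), (3,2)]
arrival = 27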